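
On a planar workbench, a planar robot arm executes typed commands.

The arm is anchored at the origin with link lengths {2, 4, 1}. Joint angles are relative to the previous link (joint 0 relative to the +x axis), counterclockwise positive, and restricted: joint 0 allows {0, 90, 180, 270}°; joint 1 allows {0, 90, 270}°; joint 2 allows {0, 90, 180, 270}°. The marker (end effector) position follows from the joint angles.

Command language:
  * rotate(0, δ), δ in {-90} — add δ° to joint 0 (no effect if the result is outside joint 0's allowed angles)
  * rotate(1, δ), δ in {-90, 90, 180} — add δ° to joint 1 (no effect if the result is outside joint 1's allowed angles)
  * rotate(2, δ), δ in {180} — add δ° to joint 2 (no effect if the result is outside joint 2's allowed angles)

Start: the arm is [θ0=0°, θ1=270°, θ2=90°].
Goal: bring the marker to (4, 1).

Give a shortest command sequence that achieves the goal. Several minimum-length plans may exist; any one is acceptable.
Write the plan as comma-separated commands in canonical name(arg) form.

initial: [θ0=0°, θ1=270°, θ2=90°]
t=1 rotate(2, 180) ⇒ [θ0=0°, θ1=270°, θ2=270°]
t=2 rotate(0, -90) ⇒ [θ0=270°, θ1=270°, θ2=270°]
t=3 rotate(0, -90) ⇒ [θ0=180°, θ1=270°, θ2=270°]
t=4 rotate(0, -90) ⇒ [θ0=90°, θ1=270°, θ2=270°]
nothing shorter than 4 reaches the goal.

rotate(2, 180), rotate(0, -90), rotate(0, -90), rotate(0, -90)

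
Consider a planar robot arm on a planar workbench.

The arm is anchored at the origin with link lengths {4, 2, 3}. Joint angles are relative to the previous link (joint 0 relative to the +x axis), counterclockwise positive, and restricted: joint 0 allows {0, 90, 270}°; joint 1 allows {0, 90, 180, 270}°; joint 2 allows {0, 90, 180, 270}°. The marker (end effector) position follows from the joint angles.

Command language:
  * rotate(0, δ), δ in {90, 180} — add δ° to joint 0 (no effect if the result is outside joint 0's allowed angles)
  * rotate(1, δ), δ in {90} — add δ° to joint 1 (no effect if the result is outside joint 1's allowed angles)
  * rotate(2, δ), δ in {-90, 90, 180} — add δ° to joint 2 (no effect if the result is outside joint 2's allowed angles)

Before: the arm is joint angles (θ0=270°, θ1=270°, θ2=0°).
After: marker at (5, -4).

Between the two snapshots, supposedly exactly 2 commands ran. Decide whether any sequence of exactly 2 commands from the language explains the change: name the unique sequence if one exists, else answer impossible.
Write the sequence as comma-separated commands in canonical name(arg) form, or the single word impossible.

start: joint angles (θ0=270°, θ1=270°, θ2=0°)
step 1 (rotate(1, 90)): joint angles (θ0=270°, θ1=0°, θ2=0°)
step 2 (rotate(1, 90)): joint angles (θ0=270°, θ1=90°, θ2=0°)
no other 2-command option fits: unique.

rotate(1, 90), rotate(1, 90)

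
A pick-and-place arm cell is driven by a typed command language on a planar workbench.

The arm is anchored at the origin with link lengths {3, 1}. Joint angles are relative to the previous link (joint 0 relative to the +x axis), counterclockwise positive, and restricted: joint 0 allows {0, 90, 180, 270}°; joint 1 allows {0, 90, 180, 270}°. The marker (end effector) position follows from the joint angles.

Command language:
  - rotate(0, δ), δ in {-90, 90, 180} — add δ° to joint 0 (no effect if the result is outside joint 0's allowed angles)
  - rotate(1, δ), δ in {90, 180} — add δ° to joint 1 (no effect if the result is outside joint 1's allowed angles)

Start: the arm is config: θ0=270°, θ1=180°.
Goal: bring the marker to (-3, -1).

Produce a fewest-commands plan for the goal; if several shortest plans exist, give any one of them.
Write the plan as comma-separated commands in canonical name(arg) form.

rotate(1, 180), rotate(0, -90), rotate(1, 90)

start: config: θ0=270°, θ1=180°
step 1 (rotate(1, 180)): config: θ0=270°, θ1=0°
step 2 (rotate(0, -90)): config: θ0=180°, θ1=0°
step 3 (rotate(1, 90)): config: θ0=180°, θ1=90°
minimal: 3 command(s), checked below 3.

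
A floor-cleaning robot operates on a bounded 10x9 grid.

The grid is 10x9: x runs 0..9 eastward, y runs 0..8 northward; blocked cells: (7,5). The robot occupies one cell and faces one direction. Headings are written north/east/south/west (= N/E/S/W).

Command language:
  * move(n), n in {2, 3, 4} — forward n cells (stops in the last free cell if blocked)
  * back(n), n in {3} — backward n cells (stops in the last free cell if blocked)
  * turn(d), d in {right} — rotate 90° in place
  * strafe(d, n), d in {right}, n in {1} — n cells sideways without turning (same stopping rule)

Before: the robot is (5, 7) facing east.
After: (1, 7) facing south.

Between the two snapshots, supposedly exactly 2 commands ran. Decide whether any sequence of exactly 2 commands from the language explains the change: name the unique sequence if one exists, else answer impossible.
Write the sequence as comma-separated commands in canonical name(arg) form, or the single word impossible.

no 2-step route produces this change.

impossible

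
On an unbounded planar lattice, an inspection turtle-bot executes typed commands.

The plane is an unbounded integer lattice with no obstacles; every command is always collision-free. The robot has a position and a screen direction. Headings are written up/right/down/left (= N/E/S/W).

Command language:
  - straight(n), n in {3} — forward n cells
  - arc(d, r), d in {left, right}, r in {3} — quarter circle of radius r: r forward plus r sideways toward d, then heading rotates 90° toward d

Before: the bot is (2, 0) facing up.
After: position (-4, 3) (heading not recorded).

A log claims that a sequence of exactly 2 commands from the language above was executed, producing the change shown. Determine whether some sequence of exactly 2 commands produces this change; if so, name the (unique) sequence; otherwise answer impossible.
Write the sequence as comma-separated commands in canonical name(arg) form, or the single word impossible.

key: order matters: swapping arc(left, 3) and straight(3) lands elsewhere
start: (2, 0) facing up
1. arc(left, 3) → (-1, 3) facing left
2. straight(3) → (-4, 3) facing left
no rival 2-sequence matches.

arc(left, 3), straight(3)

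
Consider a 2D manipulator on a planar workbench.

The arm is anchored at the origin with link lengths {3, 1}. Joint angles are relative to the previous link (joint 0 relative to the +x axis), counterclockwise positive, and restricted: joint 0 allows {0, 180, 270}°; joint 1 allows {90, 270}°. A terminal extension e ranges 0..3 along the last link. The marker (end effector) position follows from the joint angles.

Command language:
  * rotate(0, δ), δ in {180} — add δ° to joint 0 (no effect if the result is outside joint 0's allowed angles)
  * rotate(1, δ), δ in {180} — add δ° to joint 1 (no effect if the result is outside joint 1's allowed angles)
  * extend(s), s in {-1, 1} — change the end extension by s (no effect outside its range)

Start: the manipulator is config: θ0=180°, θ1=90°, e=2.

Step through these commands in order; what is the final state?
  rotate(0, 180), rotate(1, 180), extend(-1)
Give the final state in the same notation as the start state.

initial: config: θ0=180°, θ1=90°, e=2
1. rotate(0, 180) → config: θ0=0°, θ1=90°, e=2
2. rotate(1, 180) → config: θ0=0°, θ1=270°, e=2
3. extend(-1) → config: θ0=0°, θ1=270°, e=1

config: θ0=0°, θ1=270°, e=1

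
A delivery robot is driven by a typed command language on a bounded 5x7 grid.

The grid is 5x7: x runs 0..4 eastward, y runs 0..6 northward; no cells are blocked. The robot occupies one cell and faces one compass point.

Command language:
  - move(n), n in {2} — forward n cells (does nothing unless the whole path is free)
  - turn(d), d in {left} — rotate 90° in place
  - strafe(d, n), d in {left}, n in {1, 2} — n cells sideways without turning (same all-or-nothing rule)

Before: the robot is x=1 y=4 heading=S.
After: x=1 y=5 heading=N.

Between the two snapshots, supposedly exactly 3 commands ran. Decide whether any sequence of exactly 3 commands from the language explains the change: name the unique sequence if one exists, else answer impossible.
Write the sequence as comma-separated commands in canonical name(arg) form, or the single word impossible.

key: cell and facing (now N) both changed — the 3 commands mix motion and turning
begin: x=1 y=4 heading=S
1. turn(left) → x=1 y=4 heading=E
2. strafe(left, 1) → x=1 y=5 heading=E
3. turn(left) → x=1 y=5 heading=N
all 64 alternatives checked — unique.

turn(left), strafe(left, 1), turn(left)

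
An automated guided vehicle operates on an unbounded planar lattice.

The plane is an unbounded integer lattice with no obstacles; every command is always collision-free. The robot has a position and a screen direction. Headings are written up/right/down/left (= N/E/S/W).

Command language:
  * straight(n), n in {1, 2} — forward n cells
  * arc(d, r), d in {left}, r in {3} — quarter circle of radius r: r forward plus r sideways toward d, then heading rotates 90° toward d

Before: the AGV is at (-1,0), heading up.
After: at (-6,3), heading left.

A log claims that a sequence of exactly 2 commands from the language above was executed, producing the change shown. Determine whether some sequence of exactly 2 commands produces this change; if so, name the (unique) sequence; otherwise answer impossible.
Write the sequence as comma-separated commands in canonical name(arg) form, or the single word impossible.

key: position moved to (-6,3) AND the heading swung to W — translation plus rotation needed
begin: at (-1,0), heading up
t=1 arc(left, 3) ⇒ at (-4,3), heading left
t=2 straight(2) ⇒ at (-6,3), heading left
uniquely the one of 9 2-step routes that fits.

arc(left, 3), straight(2)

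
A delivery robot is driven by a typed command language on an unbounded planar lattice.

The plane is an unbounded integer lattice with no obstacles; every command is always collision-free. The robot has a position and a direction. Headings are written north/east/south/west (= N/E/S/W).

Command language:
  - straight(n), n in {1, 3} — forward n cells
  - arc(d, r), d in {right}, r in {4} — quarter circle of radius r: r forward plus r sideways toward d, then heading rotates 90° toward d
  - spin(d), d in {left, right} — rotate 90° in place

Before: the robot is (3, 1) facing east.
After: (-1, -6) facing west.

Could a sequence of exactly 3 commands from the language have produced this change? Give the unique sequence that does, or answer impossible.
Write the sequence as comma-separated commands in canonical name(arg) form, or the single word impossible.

key: order matters: swapping spin(right) and arc(right, 4) lands elsewhere
from: (3, 1) facing east
[1] after spin(right): (3, 1) facing south
[2] after straight(3): (3, -2) facing south
[3] after arc(right, 4): (-1, -6) facing west
no rival 3-sequence matches.

spin(right), straight(3), arc(right, 4)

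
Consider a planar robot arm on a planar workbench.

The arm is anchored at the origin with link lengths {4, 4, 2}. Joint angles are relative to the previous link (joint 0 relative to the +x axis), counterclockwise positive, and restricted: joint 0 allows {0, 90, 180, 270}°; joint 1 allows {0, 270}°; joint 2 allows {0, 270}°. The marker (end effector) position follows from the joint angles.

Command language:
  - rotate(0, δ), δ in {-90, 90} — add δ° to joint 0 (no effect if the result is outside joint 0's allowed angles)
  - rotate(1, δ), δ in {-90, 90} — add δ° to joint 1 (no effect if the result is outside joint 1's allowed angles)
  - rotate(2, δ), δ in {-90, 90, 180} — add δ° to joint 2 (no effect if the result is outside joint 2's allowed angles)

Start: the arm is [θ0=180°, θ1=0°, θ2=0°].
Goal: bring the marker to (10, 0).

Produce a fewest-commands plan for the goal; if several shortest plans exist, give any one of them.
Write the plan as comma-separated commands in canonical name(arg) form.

from: [θ0=180°, θ1=0°, θ2=0°]
step 1 (rotate(0, -90)): [θ0=90°, θ1=0°, θ2=0°]
step 2 (rotate(0, -90)): [θ0=0°, θ1=0°, θ2=0°]
nothing shorter than 2 reaches the goal.

rotate(0, -90), rotate(0, -90)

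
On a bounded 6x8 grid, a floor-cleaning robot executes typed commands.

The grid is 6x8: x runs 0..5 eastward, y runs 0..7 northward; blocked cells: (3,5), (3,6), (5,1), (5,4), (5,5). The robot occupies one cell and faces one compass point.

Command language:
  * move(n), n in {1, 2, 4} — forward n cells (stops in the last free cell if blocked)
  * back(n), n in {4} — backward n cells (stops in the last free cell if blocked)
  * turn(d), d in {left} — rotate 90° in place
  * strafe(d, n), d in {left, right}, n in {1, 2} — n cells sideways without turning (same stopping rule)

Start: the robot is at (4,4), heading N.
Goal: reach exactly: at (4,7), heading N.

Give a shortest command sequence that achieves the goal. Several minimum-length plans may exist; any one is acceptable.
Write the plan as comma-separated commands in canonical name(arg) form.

move(4)

begin: at (4,4), heading N
1. move(4) → at (4,7), heading N
shorter routes all fall short; 1 is best.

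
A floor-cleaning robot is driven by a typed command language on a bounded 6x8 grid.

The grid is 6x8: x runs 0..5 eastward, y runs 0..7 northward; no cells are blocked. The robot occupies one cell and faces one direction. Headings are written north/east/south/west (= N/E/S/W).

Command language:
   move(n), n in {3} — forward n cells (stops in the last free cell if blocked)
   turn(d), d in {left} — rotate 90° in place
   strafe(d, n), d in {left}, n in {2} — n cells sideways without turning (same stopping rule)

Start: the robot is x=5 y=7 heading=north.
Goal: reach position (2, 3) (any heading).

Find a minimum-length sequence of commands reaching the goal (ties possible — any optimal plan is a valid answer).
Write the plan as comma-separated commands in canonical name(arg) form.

initial: x=5 y=7 heading=north
step 1 (turn(left)): x=5 y=7 heading=west
step 2 (strafe(left, 2)): x=5 y=5 heading=west
step 3 (strafe(left, 2)): x=5 y=3 heading=west
step 4 (move(3)): x=2 y=3 heading=west
no 3-step plan works, so 4 is optimal.

turn(left), strafe(left, 2), strafe(left, 2), move(3)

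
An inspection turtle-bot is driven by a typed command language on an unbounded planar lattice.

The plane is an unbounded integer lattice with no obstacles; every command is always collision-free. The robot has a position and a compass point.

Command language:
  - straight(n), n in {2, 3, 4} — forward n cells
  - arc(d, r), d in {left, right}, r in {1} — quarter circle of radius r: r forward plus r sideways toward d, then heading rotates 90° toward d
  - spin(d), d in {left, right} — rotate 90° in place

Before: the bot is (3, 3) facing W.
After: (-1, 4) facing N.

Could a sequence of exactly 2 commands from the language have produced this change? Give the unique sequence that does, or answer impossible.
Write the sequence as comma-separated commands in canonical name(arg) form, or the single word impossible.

straight(3), arc(right, 1)

key: order matters: swapping straight(3) and arc(right, 1) lands elsewhere
from: (3, 3) facing W
[1] after straight(3): (0, 3) facing W
[2] after arc(right, 1): (-1, 4) facing N
no rival 2-sequence matches.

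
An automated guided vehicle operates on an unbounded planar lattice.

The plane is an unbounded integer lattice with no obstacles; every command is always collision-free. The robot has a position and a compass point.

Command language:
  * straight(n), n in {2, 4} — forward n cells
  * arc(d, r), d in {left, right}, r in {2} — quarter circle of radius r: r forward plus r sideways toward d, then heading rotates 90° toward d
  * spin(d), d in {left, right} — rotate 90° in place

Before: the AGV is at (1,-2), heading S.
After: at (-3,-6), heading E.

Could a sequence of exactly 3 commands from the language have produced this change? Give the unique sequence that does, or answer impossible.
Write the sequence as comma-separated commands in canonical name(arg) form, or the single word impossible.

key: order matters: swapping arc(right, 2) and spin(left) lands elsewhere
begin: at (1,-2), heading S
t=1 arc(right, 2) ⇒ at (-1,-4), heading W
t=2 arc(left, 2) ⇒ at (-3,-6), heading S
t=3 spin(left) ⇒ at (-3,-6), heading E
no rival 3-sequence matches.

arc(right, 2), arc(left, 2), spin(left)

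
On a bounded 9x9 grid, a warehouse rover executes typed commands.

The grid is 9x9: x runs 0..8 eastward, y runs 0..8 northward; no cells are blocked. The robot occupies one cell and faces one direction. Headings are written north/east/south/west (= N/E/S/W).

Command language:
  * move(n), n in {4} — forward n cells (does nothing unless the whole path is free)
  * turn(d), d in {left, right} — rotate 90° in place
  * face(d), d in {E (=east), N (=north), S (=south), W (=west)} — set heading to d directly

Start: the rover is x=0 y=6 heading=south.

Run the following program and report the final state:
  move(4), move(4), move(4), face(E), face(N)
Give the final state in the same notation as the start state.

x=0 y=2 heading=north

start: x=0 y=6 heading=south
step 1 (move(4)): x=0 y=2 heading=south
step 2 (move(4)): x=0 y=2 heading=south
step 3 (move(4)): x=0 y=2 heading=south
step 4 (face(E)): x=0 y=2 heading=east
step 5 (face(N)): x=0 y=2 heading=north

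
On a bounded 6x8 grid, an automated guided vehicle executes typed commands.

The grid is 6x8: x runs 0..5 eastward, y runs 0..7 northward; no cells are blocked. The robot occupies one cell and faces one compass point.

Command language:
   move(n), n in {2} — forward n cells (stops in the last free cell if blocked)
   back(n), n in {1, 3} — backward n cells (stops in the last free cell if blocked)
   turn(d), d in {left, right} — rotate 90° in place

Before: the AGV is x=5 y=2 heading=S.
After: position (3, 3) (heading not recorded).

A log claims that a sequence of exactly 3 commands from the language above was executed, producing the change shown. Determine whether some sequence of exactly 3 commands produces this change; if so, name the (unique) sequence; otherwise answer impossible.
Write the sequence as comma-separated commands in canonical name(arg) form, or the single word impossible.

key: running move(2) before back(1) would end elsewhere — order is forced
t0: x=5 y=2 heading=S
t=1 back(1) ⇒ x=5 y=3 heading=S
t=2 turn(right) ⇒ x=5 y=3 heading=W
t=3 move(2) ⇒ x=3 y=3 heading=W
all 125 alternatives checked — unique.

back(1), turn(right), move(2)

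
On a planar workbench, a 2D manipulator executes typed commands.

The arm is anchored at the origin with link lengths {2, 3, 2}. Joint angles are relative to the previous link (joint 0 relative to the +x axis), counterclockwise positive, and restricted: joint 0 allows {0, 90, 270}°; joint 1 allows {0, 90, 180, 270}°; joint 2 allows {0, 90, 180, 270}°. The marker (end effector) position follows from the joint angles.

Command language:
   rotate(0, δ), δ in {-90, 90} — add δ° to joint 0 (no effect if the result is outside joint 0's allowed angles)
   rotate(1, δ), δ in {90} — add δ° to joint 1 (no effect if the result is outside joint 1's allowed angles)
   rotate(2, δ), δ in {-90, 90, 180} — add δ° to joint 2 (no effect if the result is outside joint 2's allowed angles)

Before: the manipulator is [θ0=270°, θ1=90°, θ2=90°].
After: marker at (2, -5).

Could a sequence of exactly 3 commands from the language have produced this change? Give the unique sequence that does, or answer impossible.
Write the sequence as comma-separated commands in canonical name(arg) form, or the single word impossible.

rotate(1, 90), rotate(1, 90), rotate(1, 90)

t0: [θ0=270°, θ1=90°, θ2=90°]
t=1 rotate(1, 90) ⇒ [θ0=270°, θ1=180°, θ2=90°]
t=2 rotate(1, 90) ⇒ [θ0=270°, θ1=270°, θ2=90°]
t=3 rotate(1, 90) ⇒ [θ0=270°, θ1=0°, θ2=90°]
all 216 alternatives checked — unique.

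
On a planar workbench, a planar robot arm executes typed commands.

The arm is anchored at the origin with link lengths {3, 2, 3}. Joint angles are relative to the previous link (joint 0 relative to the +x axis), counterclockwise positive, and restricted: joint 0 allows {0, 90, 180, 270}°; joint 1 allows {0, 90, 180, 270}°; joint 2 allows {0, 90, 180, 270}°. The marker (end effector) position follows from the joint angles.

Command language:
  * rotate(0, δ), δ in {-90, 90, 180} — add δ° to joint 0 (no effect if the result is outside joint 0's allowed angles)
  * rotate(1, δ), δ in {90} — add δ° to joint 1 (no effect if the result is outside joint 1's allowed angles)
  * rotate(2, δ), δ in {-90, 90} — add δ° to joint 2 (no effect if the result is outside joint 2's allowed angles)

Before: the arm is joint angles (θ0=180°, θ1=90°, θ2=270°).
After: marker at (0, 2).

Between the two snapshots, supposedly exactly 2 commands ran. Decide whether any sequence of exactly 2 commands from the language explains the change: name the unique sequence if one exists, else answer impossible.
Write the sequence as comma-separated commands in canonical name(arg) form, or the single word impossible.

rotate(1, 90), rotate(1, 90)

initial: joint angles (θ0=180°, θ1=90°, θ2=270°)
[1] after rotate(1, 90): joint angles (θ0=180°, θ1=180°, θ2=270°)
[2] after rotate(1, 90): joint angles (θ0=180°, θ1=270°, θ2=270°)
all 36 alternatives checked — unique.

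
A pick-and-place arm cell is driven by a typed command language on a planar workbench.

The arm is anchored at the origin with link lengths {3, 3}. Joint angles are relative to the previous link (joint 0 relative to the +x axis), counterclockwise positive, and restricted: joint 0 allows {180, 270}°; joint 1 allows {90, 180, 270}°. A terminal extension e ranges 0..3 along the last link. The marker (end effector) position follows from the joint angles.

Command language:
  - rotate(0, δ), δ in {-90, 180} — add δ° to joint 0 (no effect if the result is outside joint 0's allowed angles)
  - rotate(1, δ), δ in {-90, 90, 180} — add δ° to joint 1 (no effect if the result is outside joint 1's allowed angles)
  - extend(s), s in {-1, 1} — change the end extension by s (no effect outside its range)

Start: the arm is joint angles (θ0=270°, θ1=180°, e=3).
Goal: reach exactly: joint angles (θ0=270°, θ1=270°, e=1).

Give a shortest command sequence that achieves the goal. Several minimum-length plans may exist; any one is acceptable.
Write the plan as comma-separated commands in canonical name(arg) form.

initial: joint angles (θ0=270°, θ1=180°, e=3)
t=1 extend(-1) ⇒ joint angles (θ0=270°, θ1=180°, e=2)
t=2 extend(-1) ⇒ joint angles (θ0=270°, θ1=180°, e=1)
t=3 rotate(1, 90) ⇒ joint angles (θ0=270°, θ1=270°, e=1)
minimal: 3 command(s), checked below 3.

extend(-1), extend(-1), rotate(1, 90)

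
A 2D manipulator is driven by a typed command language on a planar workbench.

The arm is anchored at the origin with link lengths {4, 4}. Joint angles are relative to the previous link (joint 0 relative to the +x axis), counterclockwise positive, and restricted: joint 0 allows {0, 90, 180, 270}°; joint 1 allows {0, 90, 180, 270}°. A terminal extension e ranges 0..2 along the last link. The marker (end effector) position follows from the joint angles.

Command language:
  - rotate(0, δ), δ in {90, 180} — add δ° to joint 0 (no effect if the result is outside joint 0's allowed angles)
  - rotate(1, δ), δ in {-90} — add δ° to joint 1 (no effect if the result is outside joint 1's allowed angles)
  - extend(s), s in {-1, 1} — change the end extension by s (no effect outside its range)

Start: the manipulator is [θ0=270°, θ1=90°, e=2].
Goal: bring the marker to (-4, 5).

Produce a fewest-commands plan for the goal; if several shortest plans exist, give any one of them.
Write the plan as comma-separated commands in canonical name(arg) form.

rotate(1, -90), rotate(1, -90), extend(-1), rotate(0, 90), rotate(0, 180)

from: [θ0=270°, θ1=90°, e=2]
step 1 (rotate(1, -90)): [θ0=270°, θ1=0°, e=2]
step 2 (rotate(1, -90)): [θ0=270°, θ1=270°, e=2]
step 3 (extend(-1)): [θ0=270°, θ1=270°, e=1]
step 4 (rotate(0, 90)): [θ0=0°, θ1=270°, e=1]
step 5 (rotate(0, 180)): [θ0=180°, θ1=270°, e=1]
minimal: 5 command(s), checked below 5.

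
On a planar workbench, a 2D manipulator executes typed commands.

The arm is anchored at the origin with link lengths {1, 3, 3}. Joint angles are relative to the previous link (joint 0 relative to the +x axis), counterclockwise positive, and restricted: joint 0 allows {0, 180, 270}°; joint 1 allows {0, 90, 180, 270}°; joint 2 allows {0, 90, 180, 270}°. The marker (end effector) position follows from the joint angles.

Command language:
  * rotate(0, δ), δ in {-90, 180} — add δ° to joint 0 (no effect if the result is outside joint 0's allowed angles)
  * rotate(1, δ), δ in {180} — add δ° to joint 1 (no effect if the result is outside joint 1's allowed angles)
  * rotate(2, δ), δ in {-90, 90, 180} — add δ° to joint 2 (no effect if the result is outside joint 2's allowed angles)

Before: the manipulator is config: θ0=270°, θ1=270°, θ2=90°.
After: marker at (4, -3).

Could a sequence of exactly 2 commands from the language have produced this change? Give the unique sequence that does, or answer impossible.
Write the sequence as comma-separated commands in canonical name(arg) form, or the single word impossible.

key: running rotate(0, 180) before rotate(0, -90) would end elsewhere — order is forced
from: config: θ0=270°, θ1=270°, θ2=90°
t=1 rotate(0, -90) ⇒ config: θ0=180°, θ1=270°, θ2=90°
t=2 rotate(0, 180) ⇒ config: θ0=0°, θ1=270°, θ2=90°
all 36 alternatives checked — unique.

rotate(0, -90), rotate(0, 180)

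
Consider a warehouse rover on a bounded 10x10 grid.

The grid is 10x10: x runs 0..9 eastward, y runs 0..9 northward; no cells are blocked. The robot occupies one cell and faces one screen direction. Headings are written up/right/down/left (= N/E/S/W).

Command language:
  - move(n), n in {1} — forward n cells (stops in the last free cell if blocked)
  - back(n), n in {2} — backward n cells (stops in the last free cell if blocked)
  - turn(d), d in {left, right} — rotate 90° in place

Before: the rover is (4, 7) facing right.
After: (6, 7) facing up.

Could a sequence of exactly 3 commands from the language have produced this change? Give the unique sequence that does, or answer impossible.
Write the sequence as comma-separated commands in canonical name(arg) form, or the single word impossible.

key: position moved to (6,7) AND the heading swung to N — translation plus rotation needed
from: (4, 7) facing right
step 1 (move(1)): (5, 7) facing right
step 2 (move(1)): (6, 7) facing right
step 3 (turn(left)): (6, 7) facing up
all 64 alternatives checked — unique.

move(1), move(1), turn(left)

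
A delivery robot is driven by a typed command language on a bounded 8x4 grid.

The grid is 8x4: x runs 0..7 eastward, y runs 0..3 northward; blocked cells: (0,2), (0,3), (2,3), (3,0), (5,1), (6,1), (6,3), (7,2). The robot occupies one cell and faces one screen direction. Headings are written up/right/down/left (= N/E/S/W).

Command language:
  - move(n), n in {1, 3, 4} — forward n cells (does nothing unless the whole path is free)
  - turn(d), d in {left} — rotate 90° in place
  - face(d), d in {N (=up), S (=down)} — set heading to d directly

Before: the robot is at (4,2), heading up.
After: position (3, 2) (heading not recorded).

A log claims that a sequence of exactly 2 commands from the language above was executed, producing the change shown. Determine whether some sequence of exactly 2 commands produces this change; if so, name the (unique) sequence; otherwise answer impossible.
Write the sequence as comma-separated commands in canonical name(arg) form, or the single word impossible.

turn(left), move(1)

key: running move(1) before turn(left) would end elsewhere — order is forced
from: at (4,2), heading up
1. turn(left) → at (4,2), heading left
2. move(1) → at (3,2), heading left
no other 2-command option fits: unique.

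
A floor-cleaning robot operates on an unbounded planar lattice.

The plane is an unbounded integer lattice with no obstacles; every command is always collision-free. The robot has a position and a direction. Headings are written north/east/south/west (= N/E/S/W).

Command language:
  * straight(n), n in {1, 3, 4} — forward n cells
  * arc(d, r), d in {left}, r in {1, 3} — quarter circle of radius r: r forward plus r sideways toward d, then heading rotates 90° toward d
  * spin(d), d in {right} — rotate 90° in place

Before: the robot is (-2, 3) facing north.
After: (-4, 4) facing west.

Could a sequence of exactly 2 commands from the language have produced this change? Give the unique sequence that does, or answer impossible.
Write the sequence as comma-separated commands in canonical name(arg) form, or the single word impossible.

key: position moved to (-4,4) AND the heading swung to W — translation plus rotation needed
t0: (-2, 3) facing north
t=1 arc(left, 1) ⇒ (-3, 4) facing west
t=2 straight(1) ⇒ (-4, 4) facing west
all 36 alternatives checked — unique.

arc(left, 1), straight(1)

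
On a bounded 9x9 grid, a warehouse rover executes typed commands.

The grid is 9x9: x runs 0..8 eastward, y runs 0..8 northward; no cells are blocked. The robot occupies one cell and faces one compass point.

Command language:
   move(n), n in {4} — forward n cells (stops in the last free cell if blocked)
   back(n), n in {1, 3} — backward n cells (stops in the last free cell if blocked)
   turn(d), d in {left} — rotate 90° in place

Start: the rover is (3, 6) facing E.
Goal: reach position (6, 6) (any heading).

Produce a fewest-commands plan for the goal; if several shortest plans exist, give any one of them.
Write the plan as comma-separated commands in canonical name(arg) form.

from: (3, 6) facing E
t=1 move(4) ⇒ (7, 6) facing E
t=2 back(1) ⇒ (6, 6) facing E
minimal: 2 command(s), checked below 2.

move(4), back(1)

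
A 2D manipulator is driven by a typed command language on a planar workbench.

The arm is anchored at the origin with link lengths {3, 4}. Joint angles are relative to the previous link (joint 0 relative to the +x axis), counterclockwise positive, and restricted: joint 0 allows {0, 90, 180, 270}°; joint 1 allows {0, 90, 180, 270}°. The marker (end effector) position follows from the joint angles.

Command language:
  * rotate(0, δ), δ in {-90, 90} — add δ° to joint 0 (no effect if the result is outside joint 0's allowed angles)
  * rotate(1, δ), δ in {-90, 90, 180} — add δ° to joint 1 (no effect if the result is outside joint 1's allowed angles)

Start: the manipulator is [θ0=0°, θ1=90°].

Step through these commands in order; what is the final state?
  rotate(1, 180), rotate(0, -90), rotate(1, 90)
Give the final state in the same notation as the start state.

begin: [θ0=0°, θ1=90°]
1. rotate(1, 180) → [θ0=0°, θ1=270°]
2. rotate(0, -90) → [θ0=270°, θ1=270°]
3. rotate(1, 90) → [θ0=270°, θ1=0°]

[θ0=270°, θ1=0°]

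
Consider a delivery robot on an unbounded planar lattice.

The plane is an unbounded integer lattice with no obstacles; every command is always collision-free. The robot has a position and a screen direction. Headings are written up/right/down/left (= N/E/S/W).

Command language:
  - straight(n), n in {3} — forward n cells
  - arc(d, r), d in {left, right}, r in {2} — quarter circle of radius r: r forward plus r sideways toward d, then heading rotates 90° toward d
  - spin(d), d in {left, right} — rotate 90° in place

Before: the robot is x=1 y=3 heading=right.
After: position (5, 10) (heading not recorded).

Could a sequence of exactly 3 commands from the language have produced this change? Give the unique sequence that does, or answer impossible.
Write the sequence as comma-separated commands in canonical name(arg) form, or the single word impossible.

arc(left, 2), straight(3), arc(right, 2)

key: running arc(right, 2) before arc(left, 2) would end elsewhere — order is forced
from: x=1 y=3 heading=right
[1] after arc(left, 2): x=3 y=5 heading=up
[2] after straight(3): x=3 y=8 heading=up
[3] after arc(right, 2): x=5 y=10 heading=right
uniquely the one of 125 3-step routes that fits.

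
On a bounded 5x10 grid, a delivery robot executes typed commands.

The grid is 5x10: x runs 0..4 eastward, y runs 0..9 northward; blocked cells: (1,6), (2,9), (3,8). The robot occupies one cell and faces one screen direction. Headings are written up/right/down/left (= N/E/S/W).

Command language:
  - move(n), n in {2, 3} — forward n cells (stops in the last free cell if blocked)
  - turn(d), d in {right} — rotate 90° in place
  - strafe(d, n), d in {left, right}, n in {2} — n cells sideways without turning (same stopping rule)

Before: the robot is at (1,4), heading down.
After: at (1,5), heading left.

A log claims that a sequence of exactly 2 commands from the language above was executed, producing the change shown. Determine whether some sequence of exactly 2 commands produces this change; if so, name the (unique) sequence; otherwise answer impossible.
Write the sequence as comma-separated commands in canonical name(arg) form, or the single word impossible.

turn(right), strafe(right, 2)

key: strafe(right, 2) is stopped early by the blocked cell at (1,6)
t0: at (1,4), heading down
t=1 turn(right) ⇒ at (1,4), heading left
t=2 strafe(right, 2) ⇒ at (1,5), heading left
uniquely the one of 25 2-step routes that fits.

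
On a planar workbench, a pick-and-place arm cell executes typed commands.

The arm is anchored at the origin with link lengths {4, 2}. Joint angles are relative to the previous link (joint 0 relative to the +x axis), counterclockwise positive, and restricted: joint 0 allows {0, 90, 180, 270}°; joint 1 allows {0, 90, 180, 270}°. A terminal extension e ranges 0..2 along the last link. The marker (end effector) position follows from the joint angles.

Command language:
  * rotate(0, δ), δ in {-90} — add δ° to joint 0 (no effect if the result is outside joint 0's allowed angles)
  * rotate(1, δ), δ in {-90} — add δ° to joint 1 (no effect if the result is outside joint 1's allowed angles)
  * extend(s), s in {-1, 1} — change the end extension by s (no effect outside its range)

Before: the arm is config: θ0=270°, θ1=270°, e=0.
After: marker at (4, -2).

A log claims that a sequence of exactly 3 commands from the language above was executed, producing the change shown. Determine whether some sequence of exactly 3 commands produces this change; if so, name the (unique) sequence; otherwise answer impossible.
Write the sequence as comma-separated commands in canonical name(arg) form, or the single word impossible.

from: config: θ0=270°, θ1=270°, e=0
step 1 (rotate(0, -90)): config: θ0=180°, θ1=270°, e=0
step 2 (rotate(0, -90)): config: θ0=90°, θ1=270°, e=0
step 3 (rotate(0, -90)): config: θ0=0°, θ1=270°, e=0
no other 3-command option fits: unique.

rotate(0, -90), rotate(0, -90), rotate(0, -90)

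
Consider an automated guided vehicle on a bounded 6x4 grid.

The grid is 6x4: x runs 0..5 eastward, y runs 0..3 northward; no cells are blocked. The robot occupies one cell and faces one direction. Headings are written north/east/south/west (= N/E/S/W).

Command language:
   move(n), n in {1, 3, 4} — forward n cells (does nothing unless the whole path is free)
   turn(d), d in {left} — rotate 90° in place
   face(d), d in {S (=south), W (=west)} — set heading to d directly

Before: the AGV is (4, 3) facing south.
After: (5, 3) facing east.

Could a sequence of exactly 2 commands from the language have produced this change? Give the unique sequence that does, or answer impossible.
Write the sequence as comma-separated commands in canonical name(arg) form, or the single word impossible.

key: order matters: swapping turn(left) and move(1) lands elsewhere
initial: (4, 3) facing south
t=1 turn(left) ⇒ (4, 3) facing east
t=2 move(1) ⇒ (5, 3) facing east
no rival 2-sequence matches.

turn(left), move(1)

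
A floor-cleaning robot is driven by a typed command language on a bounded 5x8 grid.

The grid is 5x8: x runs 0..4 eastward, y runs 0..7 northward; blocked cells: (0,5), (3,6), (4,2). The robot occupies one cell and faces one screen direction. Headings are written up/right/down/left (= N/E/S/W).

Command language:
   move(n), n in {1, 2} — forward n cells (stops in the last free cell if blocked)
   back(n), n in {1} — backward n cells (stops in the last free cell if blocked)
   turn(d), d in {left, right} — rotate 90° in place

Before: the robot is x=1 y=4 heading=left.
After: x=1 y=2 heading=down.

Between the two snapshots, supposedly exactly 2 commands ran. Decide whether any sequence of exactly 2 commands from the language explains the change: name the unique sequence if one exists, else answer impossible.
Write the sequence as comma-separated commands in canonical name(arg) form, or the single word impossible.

turn(left), move(2)

key: order matters: swapping turn(left) and move(2) lands elsewhere
from: x=1 y=4 heading=left
[1] after turn(left): x=1 y=4 heading=down
[2] after move(2): x=1 y=2 heading=down
no other 2-command option fits: unique.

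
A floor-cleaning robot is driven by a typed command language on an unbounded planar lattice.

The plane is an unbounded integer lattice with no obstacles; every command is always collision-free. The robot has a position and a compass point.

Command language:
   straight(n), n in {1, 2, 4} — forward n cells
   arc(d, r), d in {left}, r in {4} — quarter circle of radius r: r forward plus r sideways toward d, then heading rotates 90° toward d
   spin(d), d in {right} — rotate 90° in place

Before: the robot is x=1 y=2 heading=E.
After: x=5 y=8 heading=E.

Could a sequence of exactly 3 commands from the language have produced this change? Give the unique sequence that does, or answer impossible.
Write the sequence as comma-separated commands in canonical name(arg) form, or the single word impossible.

key: running spin(right) before arc(left, 4) would end elsewhere — order is forced
start: x=1 y=2 heading=E
t=1 arc(left, 4) ⇒ x=5 y=6 heading=N
t=2 straight(2) ⇒ x=5 y=8 heading=N
t=3 spin(right) ⇒ x=5 y=8 heading=E
uniquely the one of 125 3-step routes that fits.

arc(left, 4), straight(2), spin(right)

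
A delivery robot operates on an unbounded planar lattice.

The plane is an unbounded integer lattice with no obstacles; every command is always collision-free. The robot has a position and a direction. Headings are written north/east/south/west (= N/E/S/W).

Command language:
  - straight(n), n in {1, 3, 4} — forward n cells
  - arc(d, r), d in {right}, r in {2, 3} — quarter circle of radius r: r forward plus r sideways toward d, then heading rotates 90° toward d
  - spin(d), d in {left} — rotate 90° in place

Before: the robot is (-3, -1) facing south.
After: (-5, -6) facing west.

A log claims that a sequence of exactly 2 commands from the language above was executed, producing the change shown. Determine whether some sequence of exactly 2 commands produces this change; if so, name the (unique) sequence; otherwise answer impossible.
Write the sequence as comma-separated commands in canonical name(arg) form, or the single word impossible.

straight(3), arc(right, 2)

key: order matters: swapping straight(3) and arc(right, 2) lands elsewhere
t0: (-3, -1) facing south
1. straight(3) → (-3, -4) facing south
2. arc(right, 2) → (-5, -6) facing west
no rival 2-sequence matches.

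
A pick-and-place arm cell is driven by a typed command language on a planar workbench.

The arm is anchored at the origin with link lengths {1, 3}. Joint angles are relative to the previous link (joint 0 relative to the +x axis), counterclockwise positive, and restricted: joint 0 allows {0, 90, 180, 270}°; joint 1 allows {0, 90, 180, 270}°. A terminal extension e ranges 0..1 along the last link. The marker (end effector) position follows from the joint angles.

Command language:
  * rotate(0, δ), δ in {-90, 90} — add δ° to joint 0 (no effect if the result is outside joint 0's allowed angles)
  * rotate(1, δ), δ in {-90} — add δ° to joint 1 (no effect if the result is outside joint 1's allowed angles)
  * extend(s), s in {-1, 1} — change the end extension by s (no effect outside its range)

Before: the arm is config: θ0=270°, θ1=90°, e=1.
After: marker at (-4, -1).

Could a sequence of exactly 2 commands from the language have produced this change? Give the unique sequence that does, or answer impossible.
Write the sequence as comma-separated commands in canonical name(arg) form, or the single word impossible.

t0: config: θ0=270°, θ1=90°, e=1
1. rotate(1, -90) → config: θ0=270°, θ1=0°, e=1
2. rotate(1, -90) → config: θ0=270°, θ1=270°, e=1
uniquely the one of 25 2-step routes that fits.

rotate(1, -90), rotate(1, -90)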